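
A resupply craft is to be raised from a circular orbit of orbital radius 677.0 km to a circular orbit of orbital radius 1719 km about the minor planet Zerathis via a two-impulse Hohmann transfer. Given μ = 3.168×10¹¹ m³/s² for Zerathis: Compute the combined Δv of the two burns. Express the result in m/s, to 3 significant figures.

r₁ = 677.0 km = 6.770×10⁵ m.
r₂ = 1719 km = 1.719×10⁶ m.
Transfer ellipse a_t = (r₁ + r₂)/2 = 1.198×10⁶ m.
At r₁: circular v_c1 = √(μ/r₁) = 684.1 m/s; transfer-periapsis v_p = √[μ(2/r₁ − 1/a_t)] = 819.4 m/s.
Δv₁ = v_p − v_c1 = 135.4 m/s.
At r₂: circular v_c2 = √(μ/r₂) = 429.3 m/s; transfer-apoapsis v_a = √[μ(2/r₂ − 1/a_t)] = 322.7 m/s.
Δv₂ = v_c2 − v_a = 106.6 m/s.
Total Δv = Δv₁ + Δv₂ = 241.9 m/s.

Δv_total ≈ 242 m/s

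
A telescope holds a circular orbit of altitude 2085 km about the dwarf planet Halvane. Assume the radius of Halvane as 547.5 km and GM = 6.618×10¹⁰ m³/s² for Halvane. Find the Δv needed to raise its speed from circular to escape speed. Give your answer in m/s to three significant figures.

r = 547.5 + 2085 = 2632.5 km = 2.6325×10⁶ m.
Circular speed v_c = √(μ/r) = 158.6 m/s.
Escape speed v_esc = √(2μ/r) = √2 × v_c = 224.2 m/s.
Δv = v_esc − v_c = 65.68 m/s.

Δv ≈ 65.7 m/s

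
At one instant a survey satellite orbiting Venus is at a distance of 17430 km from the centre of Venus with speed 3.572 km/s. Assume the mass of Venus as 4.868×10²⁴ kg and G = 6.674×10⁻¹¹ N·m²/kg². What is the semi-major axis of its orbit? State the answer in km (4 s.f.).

μ = GM = 6.674×10⁻¹¹ × 4.868×10²⁴ = 3.249×10¹⁴ m³/s².
r = 1.743×10⁷ m.
Vis-viva rearranged: 1/a = 2/r − v²/μ = 1.147×10⁻⁷ − 3.927×10⁻⁸ = 7.547×10⁻⁸ m⁻¹.
a = 1.325×10⁷ m = 13250 km.

a ≈ 13250 km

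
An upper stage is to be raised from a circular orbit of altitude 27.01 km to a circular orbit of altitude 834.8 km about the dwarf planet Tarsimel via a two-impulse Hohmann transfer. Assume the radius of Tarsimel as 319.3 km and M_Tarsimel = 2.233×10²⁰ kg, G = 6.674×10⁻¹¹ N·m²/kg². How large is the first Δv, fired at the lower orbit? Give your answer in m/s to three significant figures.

μ = GM = 6.674×10⁻¹¹ × 2.233×10²⁰ = 1.490×10¹⁰ m³/s².
r₁ = 319.3 + 27.01 = 346.31 km = 3.4631×10⁵ m.
r₂ = 319.3 + 834.8 = 1154.1 km = 1.1541×10⁶ m.
Transfer ellipse a_t = (r₁ + r₂)/2 = 7.502×10⁵ m.
At r₁: circular v_c1 = √(μ/r₁) = 207.4 m/s; transfer-periapsis v_p = √[μ(2/r₁ − 1/a_t)] = 257.3 m/s.
Δv₁ = v_p − v_c1 = 49.85 m/s.

Δv ≈ 49.9 m/s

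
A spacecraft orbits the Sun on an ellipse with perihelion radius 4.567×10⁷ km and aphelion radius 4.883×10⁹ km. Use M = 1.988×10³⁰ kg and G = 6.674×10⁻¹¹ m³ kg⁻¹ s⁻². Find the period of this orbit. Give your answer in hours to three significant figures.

T ≈ 586000 hours

μ = GM = 6.674×10⁻¹¹ × 1.988×10³⁰ = 1.327×10²⁰ m³/s².
Semi-major axis a = (r_p + r_a)/2 = (4.5670×10⁷ + 4.8830×10⁹)/2 = 2.4643×10⁹ km = 2.464×10¹² m.
By Kepler's third law T = 2π√(a³/μ) = 2π × 3.359×10⁸ = 2.110×10⁹ s.
= 5.862×10⁵ hours.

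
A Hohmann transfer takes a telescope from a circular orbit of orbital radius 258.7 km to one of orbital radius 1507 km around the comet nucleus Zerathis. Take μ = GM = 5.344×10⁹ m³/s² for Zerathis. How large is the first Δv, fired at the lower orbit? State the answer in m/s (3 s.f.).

r₁ = 258.7 km = 2.587×10⁵ m.
r₂ = 1507 km = 1.507×10⁶ m.
Transfer ellipse a_t = (r₁ + r₂)/2 = 8.828×10⁵ m.
At r₁: circular v_c1 = √(μ/r₁) = 143.7 m/s; transfer-periapsis v_p = √[μ(2/r₁ − 1/a_t)] = 187.8 m/s.
Δv₁ = v_p − v_c1 = 44.05 m/s.

Δv ≈ 44.1 m/s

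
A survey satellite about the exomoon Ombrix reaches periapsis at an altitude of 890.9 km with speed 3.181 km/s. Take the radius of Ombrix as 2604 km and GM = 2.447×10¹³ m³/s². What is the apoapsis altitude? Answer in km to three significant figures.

apoapsis altitude ≈ 6500 km

r_p = 2604 + 890.9 = 3494.9 km = 3.495×10⁶ m.
Specific energy ε = v²/2 − μ/r = -1.942×10⁶ J/kg, so a = −μ/(2ε) = 6.299×10⁶ m.
The apsides satisfy r_p + r_a = 2a, so the apoapsis radius is 2a − r_p = 9.104×10⁶ m = 9103.9 km.
Apoapsis altitude = 9103.9 − 2604 = 6499.9 km.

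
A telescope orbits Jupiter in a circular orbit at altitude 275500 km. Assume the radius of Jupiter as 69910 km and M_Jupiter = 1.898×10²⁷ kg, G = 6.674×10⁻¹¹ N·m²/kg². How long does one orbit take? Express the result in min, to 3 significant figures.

T ≈ 1890 min

μ = GM = 6.674×10⁻¹¹ × 1.898×10²⁷ = 1.267×10¹⁷ m³/s².
r = 69910 + 275500 = 345410 km = 3.4541×10⁸ m.
Kepler's third law: T = 2π√(r³/μ) = 2π√((3.454×10⁸)³ / 1.267×10¹⁷).
r³/μ = 3.253×10⁸ s², so T = 2π × 1.804×10⁴ = 1.133×10⁵ s.
Converting: 1.133×10⁵ s ÷ 60.00 = 1889 min.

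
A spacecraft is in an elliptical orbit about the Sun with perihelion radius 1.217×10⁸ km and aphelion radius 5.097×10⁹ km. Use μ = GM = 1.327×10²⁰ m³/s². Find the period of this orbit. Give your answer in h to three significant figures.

Semi-major axis a = (r_p + r_a)/2 = (1.2170×10⁸ + 5.0970×10⁹)/2 = 2.6094×10⁹ km = 2.609×10¹² m.
By Kepler's third law T = 2π√(a³/μ) = 2π × 3.659×10⁸ = 2.299×10⁹ s.
= 6.386×10⁵ h.

T ≈ 639000 h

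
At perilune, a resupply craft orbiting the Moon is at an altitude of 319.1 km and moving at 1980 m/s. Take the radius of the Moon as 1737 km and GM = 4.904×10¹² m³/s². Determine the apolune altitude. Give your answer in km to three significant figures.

apolune altitude ≈ 7750 km

r_p = 1737 + 319.1 = 2056.1 km = 2.056×10⁶ m.
Specific energy ε = v²/2 − μ/r = -4.249×10⁵ J/kg, so a = −μ/(2ε) = 5.771×10⁶ m.
The apsides satisfy r_p + r_a = 2a, so the apolune radius is 2a − r_p = 9.485×10⁶ m = 9485.5 km.
Apolune altitude = 9485.5 − 1737 = 7748.5 km.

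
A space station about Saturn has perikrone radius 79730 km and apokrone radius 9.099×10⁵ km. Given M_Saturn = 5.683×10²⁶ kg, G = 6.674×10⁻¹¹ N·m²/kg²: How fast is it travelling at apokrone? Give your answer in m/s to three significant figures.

v ≈ 2590 m/s

μ = GM = 6.674×10⁻¹¹ × 5.683×10²⁶ = 3.793×10¹⁶ m³/s².
Semi-major axis a = (r_p + r_a)/2 = 4.9482×10⁵ km = 4.948×10⁸ m.
Vis-viva: v² = μ(2/r − 1/a) = 3.793×10¹⁶ × (2.198×10⁻⁹ − 2.021×10⁻⁹) = 6.717×10⁶ m²/s².
v = 2592 m/s.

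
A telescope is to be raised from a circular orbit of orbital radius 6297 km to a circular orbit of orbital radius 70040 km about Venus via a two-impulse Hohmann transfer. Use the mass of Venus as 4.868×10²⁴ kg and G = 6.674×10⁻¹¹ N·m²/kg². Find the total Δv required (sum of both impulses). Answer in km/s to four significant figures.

Δv_total ≈ 3.826 km/s

μ = GM = 6.674×10⁻¹¹ × 4.868×10²⁴ = 3.249×10¹⁴ m³/s².
r₁ = 6297 km = 6.297×10⁶ m.
r₂ = 70040 km = 7.004×10⁷ m.
Transfer ellipse a_t = (r₁ + r₂)/2 = 3.817×10⁷ m.
At r₁: circular v_c1 = √(μ/r₁) = 7183 m/s; transfer-periapsis v_p = √[μ(2/r₁ − 1/a_t)] = 9730 m/s.
Δv₁ = v_p − v_c1 = 2547 m/s.
At r₂: circular v_c2 = √(μ/r₂) = 2154 m/s; transfer-apoapsis v_a = √[μ(2/r₂ − 1/a_t)] = 874.8 m/s.
Δv₂ = v_c2 − v_a = 1279 m/s.
Total Δv = Δv₁ + Δv₂ = 3826 m/s = 3.826 km/s.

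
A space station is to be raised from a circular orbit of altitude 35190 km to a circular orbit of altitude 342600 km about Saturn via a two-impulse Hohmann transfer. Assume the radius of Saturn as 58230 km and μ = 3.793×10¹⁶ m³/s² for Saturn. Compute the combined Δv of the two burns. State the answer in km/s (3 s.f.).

Δv_total ≈ 9.26 km/s

r₁ = 58230 + 35190 = 93420 km = 9.3420×10⁷ m.
r₂ = 58230 + 342600 = 400830 km = 4.0083×10⁸ m.
Transfer ellipse a_t = (r₁ + r₂)/2 = 2.471×10⁸ m.
At r₁: circular v_c1 = √(μ/r₁) = 20150 m/s; transfer-perikrone v_p = √[μ(2/r₁ − 1/a_t)] = 25660 m/s.
Δv₁ = v_p − v_c1 = 5512 m/s.
At r₂: circular v_c2 = √(μ/r₂) = 9728 m/s; transfer-apokrone v_a = √[μ(2/r₂ − 1/a_t)] = 5981 m/s.
Δv₂ = v_c2 − v_a = 3747 m/s.
Total Δv = Δv₁ + Δv₂ = 9259 m/s = 9.259 km/s.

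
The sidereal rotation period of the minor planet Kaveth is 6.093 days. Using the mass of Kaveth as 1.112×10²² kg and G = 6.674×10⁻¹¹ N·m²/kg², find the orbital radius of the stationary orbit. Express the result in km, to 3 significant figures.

r_sync ≈ 17300 km

μ = GM = 6.674×10⁻¹¹ × 1.112×10²² = 7.421×10¹¹ m³/s².
T = 6.093 days = 5.264×10⁵ s.
A synchronous orbit has period T, so by Kepler's third law a = (μT²/4π²)^(1/3).
μT²/4π² = 7.421×10¹¹ × (5.264×10⁵)² / 39.48 = 5.210×10²¹ m³.
a = 1.734×10⁷ m = 17336 km.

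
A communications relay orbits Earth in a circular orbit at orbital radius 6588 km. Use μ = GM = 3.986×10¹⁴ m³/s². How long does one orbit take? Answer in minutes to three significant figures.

T ≈ 88.7 minutes

r = 6588 km = 6.588×10⁶ m.
Kepler's third law: T = 2π√(r³/μ) = 2π√((6.588×10⁶)³ / 3.986×10¹⁴).
r³/μ = 7.173×10⁵ s², so T = 2π × 8.470×10² = 5.322×10³ s.
Converting: 5.322×10³ s ÷ 60.00 = 88.69 minutes.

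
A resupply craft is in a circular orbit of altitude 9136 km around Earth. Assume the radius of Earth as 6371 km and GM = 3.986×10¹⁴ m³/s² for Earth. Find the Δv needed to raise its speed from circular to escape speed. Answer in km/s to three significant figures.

Δv ≈ 2.10 km/s

r = 6371 + 9136 = 15507 km = 1.5507×10⁷ m.
Circular speed v_c = √(μ/r) = 5070 m/s.
Escape speed v_esc = √(2μ/r) = √2 × v_c = 7170 m/s.
Δv = v_esc − v_c = 2100 m/s = 2.100 km/s.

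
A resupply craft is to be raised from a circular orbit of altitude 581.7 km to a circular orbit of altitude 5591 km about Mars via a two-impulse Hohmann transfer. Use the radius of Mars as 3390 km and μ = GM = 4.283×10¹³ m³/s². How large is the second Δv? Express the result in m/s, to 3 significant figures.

r₁ = 3390 + 581.7 = 3971.7 km = 3.9717×10⁶ m.
r₂ = 3390 + 5591 = 8981.0 km = 8.9810×10⁶ m.
Transfer ellipse a_t = (r₁ + r₂)/2 = 6.476×10⁶ m.
At r₁: circular v_c1 = √(μ/r₁) = 3284 m/s; transfer-periapsis v_p = √[μ(2/r₁ − 1/a_t)] = 3867 m/s.
At r₂: circular v_c2 = √(μ/r₂) = 2184 m/s; transfer-apoapsis v_a = √[μ(2/r₂ − 1/a_t)] = 1710 m/s.
Δv₂ = v_c2 − v_a = 473.6 m/s.

Δv ≈ 474 m/s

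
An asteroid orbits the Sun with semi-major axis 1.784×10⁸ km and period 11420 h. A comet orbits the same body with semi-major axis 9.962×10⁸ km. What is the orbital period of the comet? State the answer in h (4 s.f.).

T₂ ≈ 1.507×10⁵ h

Kepler's third law: T² ∝ a³, so T₂ = T₁ (a₂/a₁)^(3/2).
a₂/a₁ = 5.584, (a₂/a₁)^(3/2) = 13.20.
T₂ = 11420 × 13.20 = 1.507×10⁵ h.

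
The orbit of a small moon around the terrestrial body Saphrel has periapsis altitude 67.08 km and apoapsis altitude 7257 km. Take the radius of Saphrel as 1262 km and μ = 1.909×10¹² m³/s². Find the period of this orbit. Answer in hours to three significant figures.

T ≈ 13.8 hours

r_p = 1262 + 67.08 = 1329.1 km = 1.3291×10⁶ m.
r_a = 1262 + 7257 = 8519.0 km = 8.5190×10⁶ m.
Semi-major axis a = (r_p + r_a)/2 = (1329.1 + 8519.0)/2 = 4924.0 km = 4.924×10⁶ m.
By Kepler's third law T = 2π√(a³/μ) = 2π × 7.908×10³ = 4.969×10⁴ s.
= 13.80 hours.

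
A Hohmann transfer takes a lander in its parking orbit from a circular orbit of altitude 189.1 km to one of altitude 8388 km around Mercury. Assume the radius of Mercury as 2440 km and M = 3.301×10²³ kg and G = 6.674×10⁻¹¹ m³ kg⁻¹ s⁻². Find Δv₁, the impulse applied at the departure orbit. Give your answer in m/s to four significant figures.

Δv ≈ 777.4 m/s

μ = GM = 6.674×10⁻¹¹ × 3.301×10²³ = 2.203×10¹³ m³/s².
r₁ = 2440 + 189.1 = 2629.1 km = 2.6291×10⁶ m.
r₂ = 2440 + 8388 = 10828 km = 1.0828×10⁷ m.
Transfer ellipse a_t = (r₁ + r₂)/2 = 6.729×10⁶ m.
At r₁: circular v_c1 = √(μ/r₁) = 2895 m/s; transfer-periherm v_p = √[μ(2/r₁ − 1/a_t)] = 3672 m/s.
Δv₁ = v_p − v_c1 = 777.4 m/s.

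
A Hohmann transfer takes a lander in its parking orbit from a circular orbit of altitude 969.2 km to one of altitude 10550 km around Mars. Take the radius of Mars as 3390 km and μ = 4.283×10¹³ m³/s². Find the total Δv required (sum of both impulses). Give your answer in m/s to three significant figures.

Δv_total ≈ 1280 m/s

r₁ = 3390 + 969.2 = 4359.2 km = 4.3592×10⁶ m.
r₂ = 3390 + 10550 = 13940 km = 1.3940×10⁷ m.
Transfer ellipse a_t = (r₁ + r₂)/2 = 9.150×10⁶ m.
At r₁: circular v_c1 = √(μ/r₁) = 3135 m/s; transfer-periapsis v_p = √[μ(2/r₁ − 1/a_t)] = 3869 m/s.
Δv₁ = v_p − v_c1 = 734.5 m/s.
At r₂: circular v_c2 = √(μ/r₂) = 1753 m/s; transfer-apoapsis v_a = √[μ(2/r₂ − 1/a_t)] = 1210 m/s.
Δv₂ = v_c2 − v_a = 543.0 m/s.
Total Δv = Δv₁ + Δv₂ = 1277 m/s.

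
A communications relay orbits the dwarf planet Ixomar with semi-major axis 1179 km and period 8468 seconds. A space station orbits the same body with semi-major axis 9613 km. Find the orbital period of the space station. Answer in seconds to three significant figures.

Kepler's third law: T² ∝ a³, so T₂ = T₁ (a₂/a₁)^(3/2).
a₂/a₁ = 8.154, (a₂/a₁)^(3/2) = 23.28.
T₂ = 8468 × 23.28 = 1.972×10⁵ seconds.

T₂ ≈ 1.97×10⁵ seconds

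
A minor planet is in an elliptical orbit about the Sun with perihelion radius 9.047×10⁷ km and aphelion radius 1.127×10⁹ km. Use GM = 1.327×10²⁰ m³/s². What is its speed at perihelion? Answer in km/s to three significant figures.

v ≈ 52.1 km/s

Semi-major axis a = (r_p + r_a)/2 = 6.0874×10⁸ km = 6.087×10¹¹ m.
Vis-viva: v² = μ(2/r − 1/a) = 1.327×10²⁰ × (2.211×10⁻¹¹ − 1.643×10⁻¹²) = 2.716×10⁹ m²/s².
v = 52110 m/s = 52.11 km/s.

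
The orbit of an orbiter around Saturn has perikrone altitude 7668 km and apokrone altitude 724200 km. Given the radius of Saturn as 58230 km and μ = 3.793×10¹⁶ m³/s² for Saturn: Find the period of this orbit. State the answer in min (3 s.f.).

T ≈ 4700 min

r_p = 58230 + 7668 = 65898 km = 6.5898×10⁷ m.
r_a = 58230 + 724200 = 782430 km = 7.8243×10⁸ m.
Semi-major axis a = (r_p + r_a)/2 = (65898 + 7.8243×10⁵)/2 = 4.2416×10⁵ km = 4.242×10⁸ m.
By Kepler's third law T = 2π√(a³/μ) = 2π × 4.485×10⁴ = 2.818×10⁵ s.
= 4697 min.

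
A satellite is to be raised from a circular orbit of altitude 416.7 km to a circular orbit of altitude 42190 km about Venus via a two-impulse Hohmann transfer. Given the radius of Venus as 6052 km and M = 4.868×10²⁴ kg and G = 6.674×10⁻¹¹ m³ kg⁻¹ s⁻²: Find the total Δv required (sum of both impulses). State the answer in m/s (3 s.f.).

Δv_total ≈ 3660 m/s

μ = GM = 6.674×10⁻¹¹ × 4.868×10²⁴ = 3.249×10¹⁴ m³/s².
r₁ = 6052 + 416.7 = 6468.7 km = 6.4687×10⁶ m.
r₂ = 6052 + 42190 = 48242 km = 4.8242×10⁷ m.
Transfer ellipse a_t = (r₁ + r₂)/2 = 2.736×10⁷ m.
At r₁: circular v_c1 = √(μ/r₁) = 7087 m/s; transfer-periapsis v_p = √[μ(2/r₁ − 1/a_t)] = 9411 m/s.
Δv₁ = v_p − v_c1 = 2324 m/s.
At r₂: circular v_c2 = √(μ/r₂) = 2595 m/s; transfer-apoapsis v_a = √[μ(2/r₂ − 1/a_t)] = 1262 m/s.
Δv₂ = v_c2 − v_a = 1333 m/s.
Total Δv = Δv₁ + Δv₂ = 3658 m/s.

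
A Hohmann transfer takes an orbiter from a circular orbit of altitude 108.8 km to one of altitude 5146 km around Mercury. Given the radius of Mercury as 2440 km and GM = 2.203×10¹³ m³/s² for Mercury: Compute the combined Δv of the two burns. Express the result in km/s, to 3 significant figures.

r₁ = 2440 + 108.8 = 2548.8 km = 2.5488×10⁶ m.
r₂ = 2440 + 5146 = 7586.0 km = 7.5860×10⁶ m.
Transfer ellipse a_t = (r₁ + r₂)/2 = 5.067×10⁶ m.
At r₁: circular v_c1 = √(μ/r₁) = 2940 m/s; transfer-periherm v_p = √[μ(2/r₁ − 1/a_t)] = 3597 m/s.
Δv₁ = v_p − v_c1 = 657.2 m/s.
At r₂: circular v_c2 = √(μ/r₂) = 1704 m/s; transfer-apoherm v_a = √[μ(2/r₂ − 1/a_t)] = 1209 m/s.
Δv₂ = v_c2 − v_a = 495.5 m/s.
Total Δv = Δv₁ + Δv₂ = 1153 m/s = 1.153 km/s.

Δv_total ≈ 1.15 km/s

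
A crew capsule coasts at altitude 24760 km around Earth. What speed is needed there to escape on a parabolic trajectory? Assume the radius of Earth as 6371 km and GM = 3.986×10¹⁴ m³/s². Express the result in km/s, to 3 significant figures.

r = 6371 + 24760 = 31131 km = 3.1131×10⁷ m.
Escape speed v_esc = √(2μ/r) = √(2 × 3.986×10¹⁴ / 3.113×10⁷) = √(2.561×10⁷) = 5060 m/s.
= 5.060 km/s.

v_esc ≈ 5.06 km/s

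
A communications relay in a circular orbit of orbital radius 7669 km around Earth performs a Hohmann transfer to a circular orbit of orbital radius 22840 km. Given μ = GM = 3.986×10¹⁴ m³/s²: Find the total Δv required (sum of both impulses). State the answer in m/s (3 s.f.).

r₁ = 7669 km = 7.669×10⁶ m.
r₂ = 22840 km = 2.284×10⁷ m.
Transfer ellipse a_t = (r₁ + r₂)/2 = 1.525×10⁷ m.
At r₁: circular v_c1 = √(μ/r₁) = 7209 m/s; transfer-perigee v_p = √[μ(2/r₁ − 1/a_t)] = 8822 m/s.
Δv₁ = v_p − v_c1 = 1612 m/s.
At r₂: circular v_c2 = √(μ/r₂) = 4178 m/s; transfer-apogee v_a = √[μ(2/r₂ − 1/a_t)] = 2962 m/s.
Δv₂ = v_c2 − v_a = 1215 m/s.
Total Δv = Δv₁ + Δv₂ = 2828 m/s.

Δv_total ≈ 2830 m/s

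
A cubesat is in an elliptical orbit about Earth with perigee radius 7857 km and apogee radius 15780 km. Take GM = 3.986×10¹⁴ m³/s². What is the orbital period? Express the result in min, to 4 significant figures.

T ≈ 213.1 min

Semi-major axis a = (r_p + r_a)/2 = (7857.0 + 15780)/2 = 11818 km = 1.182×10⁷ m.
By Kepler's third law T = 2π√(a³/μ) = 2π × 2.035×10³ = 1.279×10⁴ s.
= 213.1 min.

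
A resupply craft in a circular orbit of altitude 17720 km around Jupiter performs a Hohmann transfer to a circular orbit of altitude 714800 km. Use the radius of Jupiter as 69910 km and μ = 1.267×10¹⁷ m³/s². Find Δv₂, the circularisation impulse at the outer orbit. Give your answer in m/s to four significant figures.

Δv ≈ 7011 m/s

r₁ = 69910 + 17720 = 87630 km = 8.7630×10⁷ m.
r₂ = 69910 + 714800 = 784710 km = 7.8471×10⁸ m.
Transfer ellipse a_t = (r₁ + r₂)/2 = 4.362×10⁸ m.
At r₁: circular v_c1 = √(μ/r₁) = 38020 m/s; transfer-perijove v_p = √[μ(2/r₁ − 1/a_t)] = 51000 m/s.
At r₂: circular v_c2 = √(μ/r₂) = 12710 m/s; transfer-apojove v_a = √[μ(2/r₂ − 1/a_t)] = 5696 m/s.
Δv₂ = v_c2 − v_a = 7011 m/s.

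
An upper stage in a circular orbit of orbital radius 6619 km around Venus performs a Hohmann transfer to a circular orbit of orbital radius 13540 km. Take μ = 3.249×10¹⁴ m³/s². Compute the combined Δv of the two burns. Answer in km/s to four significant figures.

Δv_total ≈ 2.043 km/s

r₁ = 6619 km = 6.619×10⁶ m.
r₂ = 13540 km = 1.354×10⁷ m.
Transfer ellipse a_t = (r₁ + r₂)/2 = 1.008×10⁷ m.
At r₁: circular v_c1 = √(μ/r₁) = 7006 m/s; transfer-periapsis v_p = √[μ(2/r₁ − 1/a_t)] = 8120 m/s.
Δv₁ = v_p − v_c1 = 1114 m/s.
At r₂: circular v_c2 = √(μ/r₂) = 4899 m/s; transfer-apoapsis v_a = √[μ(2/r₂ − 1/a_t)] = 3970 m/s.
Δv₂ = v_c2 − v_a = 929.0 m/s.
Total Δv = Δv₁ + Δv₂ = 2043 m/s = 2.043 km/s.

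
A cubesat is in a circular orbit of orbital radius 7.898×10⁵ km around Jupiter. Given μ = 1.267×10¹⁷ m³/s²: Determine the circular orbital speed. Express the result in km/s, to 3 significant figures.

v ≈ 12.7 km/s

r = 7.898×10⁵ km = 7.898×10⁸ m.
For a circular orbit v = √(μ/r) = √(1.267×10¹⁷ / 7.898×10⁸) = √(1.604×10⁸) = 12670 m/s.
That is 12.67 km/s.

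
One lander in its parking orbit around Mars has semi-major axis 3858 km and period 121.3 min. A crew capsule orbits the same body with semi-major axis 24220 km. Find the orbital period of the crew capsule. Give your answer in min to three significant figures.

T₂ ≈ 1910 min

Kepler's third law: T² ∝ a³, so T₂ = T₁ (a₂/a₁)^(3/2).
a₂/a₁ = 6.278, (a₂/a₁)^(3/2) = 15.73.
T₂ = 121.3 × 15.73 = 1908 min.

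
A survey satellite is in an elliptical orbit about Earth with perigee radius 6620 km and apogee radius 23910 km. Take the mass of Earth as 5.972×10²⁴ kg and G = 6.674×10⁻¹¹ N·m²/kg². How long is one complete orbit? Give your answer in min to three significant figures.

T ≈ 313 min

μ = GM = 6.674×10⁻¹¹ × 5.972×10²⁴ = 3.986×10¹⁴ m³/s².
Semi-major axis a = (r_p + r_a)/2 = (6620.0 + 23910)/2 = 15265 km = 1.526×10⁷ m.
By Kepler's third law T = 2π√(a³/μ) = 2π × 2.987×10³ = 1.877×10⁴ s.
= 312.8 min.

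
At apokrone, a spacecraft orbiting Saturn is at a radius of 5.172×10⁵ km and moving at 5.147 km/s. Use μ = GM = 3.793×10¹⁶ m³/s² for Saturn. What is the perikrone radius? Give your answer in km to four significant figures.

r_a = 5.172×10⁸ m.
Specific energy ε = v²/2 − μ/r = -6.009×10⁷ J/kg, so a = −μ/(2ε) = 3.156×10⁸ m.
The apsides satisfy r_p + r_a = 2a, so the perikrone radius is 2a − r_a = 1.140×10⁸ m = 1.1401×10⁵ km.

perikrone radius ≈ 1.140×10⁵ km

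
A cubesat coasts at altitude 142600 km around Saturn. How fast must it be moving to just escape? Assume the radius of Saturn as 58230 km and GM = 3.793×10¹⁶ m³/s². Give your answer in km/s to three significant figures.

r = 58230 + 142600 = 200830 km = 2.0083×10⁸ m.
Escape speed v_esc = √(2μ/r) = √(2 × 3.793×10¹⁶ / 2.008×10⁸) = √(3.777×10⁸) = 19440 m/s.
= 19.44 km/s.

v_esc ≈ 19.4 km/s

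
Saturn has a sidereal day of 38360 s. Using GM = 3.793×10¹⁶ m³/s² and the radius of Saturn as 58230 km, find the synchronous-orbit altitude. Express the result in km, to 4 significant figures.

h_sync ≈ 54000 km

A synchronous orbit has period T, so by Kepler's third law a = (μT²/4π²)^(1/3).
μT²/4π² = 3.793×10¹⁶ × (3.836×10⁴)² / 39.48 = 1.414×10²⁴ m³.
a = 1.122×10⁸ m = 1.1223×10⁵ km.
Altitude h = a − R = 1.1223×10⁵ − 58230 = 54005 km.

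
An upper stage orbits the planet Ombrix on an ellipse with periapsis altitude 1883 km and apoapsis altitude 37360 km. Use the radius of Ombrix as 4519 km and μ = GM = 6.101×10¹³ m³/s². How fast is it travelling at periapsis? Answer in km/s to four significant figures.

v ≈ 4.066 km/s

r_p = 4519 + 1883 = 6402.0 km = 6.4020×10⁶ m.
r_a = 4519 + 37360 = 41879 km = 4.1879×10⁷ m.
Semi-major axis a = (r_p + r_a)/2 = 24140 km = 2.414×10⁷ m.
Vis-viva: v² = μ(2/r − 1/a) = 6.101×10¹³ × (3.124×10⁻⁷ − 4.142×10⁻⁸) = 1.653×10⁷ m²/s².
v = 4066 m/s = 4.066 km/s.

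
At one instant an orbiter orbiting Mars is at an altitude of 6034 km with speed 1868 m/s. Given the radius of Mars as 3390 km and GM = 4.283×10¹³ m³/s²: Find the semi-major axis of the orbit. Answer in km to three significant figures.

r = 3390 + 6034 = 9424.0 km = 9.424×10⁶ m.
Vis-viva rearranged: 1/a = 2/r − v²/μ = 2.122×10⁻⁷ − 8.147×10⁻⁸ = 1.308×10⁻⁷ m⁻¹.
a = 7.648×10⁶ m = 7648.0 km.

a ≈ 7650 km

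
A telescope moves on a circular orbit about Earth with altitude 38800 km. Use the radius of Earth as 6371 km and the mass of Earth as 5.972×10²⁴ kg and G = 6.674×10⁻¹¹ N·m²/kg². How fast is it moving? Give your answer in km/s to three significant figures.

μ = GM = 6.674×10⁻¹¹ × 5.972×10²⁴ = 3.986×10¹⁴ m³/s².
r = 6371 + 38800 = 45171 km = 4.5171×10⁷ m.
For a circular orbit v = √(μ/r) = √(3.986×10¹⁴ / 4.517×10⁷) = √(8.824×10⁶) = 2970 m/s.
That is 2.970 km/s.

v ≈ 2.97 km/s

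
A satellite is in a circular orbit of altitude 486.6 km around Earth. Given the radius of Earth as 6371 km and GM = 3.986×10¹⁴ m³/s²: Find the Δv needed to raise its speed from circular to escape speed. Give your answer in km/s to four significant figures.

r = 6371 + 486.6 = 6857.6 km = 6.8576×10⁶ m.
Circular speed v_c = √(μ/r) = 7624 m/s.
Escape speed v_esc = √(2μ/r) = √2 × v_c = 10780 m/s.
Δv = v_esc − v_c = 3158 m/s = 3.158 km/s.

Δv ≈ 3.158 km/s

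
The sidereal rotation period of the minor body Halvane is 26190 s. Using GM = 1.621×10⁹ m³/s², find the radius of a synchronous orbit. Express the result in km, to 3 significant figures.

r_sync ≈ 304 km

A synchronous orbit has period T, so by Kepler's third law a = (μT²/4π²)^(1/3).
μT²/4π² = 1.621×10⁹ × (2.619×10⁴)² / 39.48 = 2.816×10¹⁶ m³.
a = 3.043×10⁵ m = 304.25 km.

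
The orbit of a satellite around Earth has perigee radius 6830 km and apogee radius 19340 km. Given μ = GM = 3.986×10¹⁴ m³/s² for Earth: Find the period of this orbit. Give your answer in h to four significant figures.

T ≈ 4.138 h

Semi-major axis a = (r_p + r_a)/2 = (6830.0 + 19340)/2 = 13085 km = 1.308×10⁷ m.
By Kepler's third law T = 2π√(a³/μ) = 2π × 2.371×10³ = 1.490×10⁴ s.
= 4.138 h.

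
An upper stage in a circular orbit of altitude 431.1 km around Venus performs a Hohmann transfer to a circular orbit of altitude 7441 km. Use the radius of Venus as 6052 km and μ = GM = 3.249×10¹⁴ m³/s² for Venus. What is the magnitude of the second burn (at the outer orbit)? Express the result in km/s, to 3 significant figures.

Δv ≈ 0.954 km/s

r₁ = 6052 + 431.1 = 6483.1 km = 6.4831×10⁶ m.
r₂ = 6052 + 7441 = 13493 km = 1.3493×10⁷ m.
Transfer ellipse a_t = (r₁ + r₂)/2 = 9.988×10⁶ m.
At r₁: circular v_c1 = √(μ/r₁) = 7079 m/s; transfer-periapsis v_p = √[μ(2/r₁ − 1/a_t)] = 8228 m/s.
At r₂: circular v_c2 = √(μ/r₂) = 4907 m/s; transfer-apoapsis v_a = √[μ(2/r₂ − 1/a_t)] = 3953 m/s.
Δv₂ = v_c2 − v_a = 953.6 m/s.
= 0.9536 km/s.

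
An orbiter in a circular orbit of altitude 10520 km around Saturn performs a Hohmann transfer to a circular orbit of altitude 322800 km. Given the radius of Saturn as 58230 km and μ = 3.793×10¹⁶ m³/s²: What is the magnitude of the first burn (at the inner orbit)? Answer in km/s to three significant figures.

r₁ = 58230 + 10520 = 68750 km = 6.8750×10⁷ m.
r₂ = 58230 + 322800 = 381030 km = 3.8103×10⁸ m.
Transfer ellipse a_t = (r₁ + r₂)/2 = 2.249×10⁸ m.
At r₁: circular v_c1 = √(μ/r₁) = 23490 m/s; transfer-perikrone v_p = √[μ(2/r₁ − 1/a_t)] = 30570 m/s.
Δv₁ = v_p − v_c1 = 7085 m/s.
= 7.085 km/s.

Δv ≈ 7.09 km/s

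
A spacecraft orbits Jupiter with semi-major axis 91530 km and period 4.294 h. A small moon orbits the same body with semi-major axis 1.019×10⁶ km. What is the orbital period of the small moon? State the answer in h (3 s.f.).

T₂ ≈ 160 h

Kepler's third law: T² ∝ a³, so T₂ = T₁ (a₂/a₁)^(3/2).
a₂/a₁ = 11.13, (a₂/a₁)^(3/2) = 37.15.
T₂ = 4.294 × 37.15 = 159.5 h.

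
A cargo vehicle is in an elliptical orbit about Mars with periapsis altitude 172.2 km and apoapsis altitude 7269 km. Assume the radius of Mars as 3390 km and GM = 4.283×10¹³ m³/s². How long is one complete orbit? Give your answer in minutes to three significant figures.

T ≈ 303 minutes

r_p = 3390 + 172.2 = 3562.2 km = 3.5622×10⁶ m.
r_a = 3390 + 7269 = 10659 km = 1.0659×10⁷ m.
Semi-major axis a = (r_p + r_a)/2 = (3562.2 + 10659)/2 = 7110.6 km = 7.111×10⁶ m.
By Kepler's third law T = 2π√(a³/μ) = 2π × 2.897×10³ = 1.820×10⁴ s.
= 303.4 minutes.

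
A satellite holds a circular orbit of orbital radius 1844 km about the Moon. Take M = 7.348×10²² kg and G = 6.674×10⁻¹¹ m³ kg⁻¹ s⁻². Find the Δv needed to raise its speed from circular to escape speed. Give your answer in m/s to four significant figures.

Δv ≈ 675.5 m/s

μ = GM = 6.674×10⁻¹¹ × 7.348×10²² = 4.904×10¹² m³/s².
r = 1844 km = 1.844×10⁶ m.
Circular speed v_c = √(μ/r) = 1631 m/s.
Escape speed v_esc = √(2μ/r) = √2 × v_c = 2306 m/s.
Δv = v_esc − v_c = 675.5 m/s.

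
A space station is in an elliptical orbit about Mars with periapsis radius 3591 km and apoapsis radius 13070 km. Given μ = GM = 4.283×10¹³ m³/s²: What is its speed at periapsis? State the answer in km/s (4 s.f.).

Semi-major axis a = (r_p + r_a)/2 = 8330.5 km = 8.330×10⁶ m.
Vis-viva: v² = μ(2/r − 1/a) = 4.283×10¹³ × (5.569×10⁻⁷ − 1.200×10⁻⁷) = 1.871×10⁷ m²/s².
v = 4326 m/s = 4.326 km/s.

v ≈ 4.326 km/s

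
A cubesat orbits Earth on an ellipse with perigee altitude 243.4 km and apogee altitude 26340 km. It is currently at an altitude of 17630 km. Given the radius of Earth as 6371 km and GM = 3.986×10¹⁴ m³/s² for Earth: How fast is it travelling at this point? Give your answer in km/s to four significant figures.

v ≈ 3.598 km/s

r_p = 6371 + 243.4 = 6614.4 km = 6.6144×10⁶ m.
r_a = 6371 + 26340 = 32711 km = 3.2711×10⁷ m.
r = 6371 + 17630 = 24001 km = 2.400×10⁷ m.
Semi-major axis a = (r_p + r_a)/2 = 19663 km = 1.966×10⁷ m.
Vis-viva: v² = μ(2/r − 1/a) = 3.986×10¹⁴ × (8.333×10⁻⁸ − 5.086×10⁻⁸) = 1.294×10⁷ m²/s².
v = 3598 m/s = 3.598 km/s.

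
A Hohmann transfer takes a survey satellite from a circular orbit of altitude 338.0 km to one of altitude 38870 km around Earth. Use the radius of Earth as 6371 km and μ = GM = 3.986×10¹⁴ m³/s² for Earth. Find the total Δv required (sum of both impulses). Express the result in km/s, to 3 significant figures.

r₁ = 6371 + 338.0 = 6709.0 km = 6.7090×10⁶ m.
r₂ = 6371 + 38870 = 45241 km = 4.5241×10⁷ m.
Transfer ellipse a_t = (r₁ + r₂)/2 = 2.598×10⁷ m.
At r₁: circular v_c1 = √(μ/r₁) = 7708 m/s; transfer-perigee v_p = √[μ(2/r₁ − 1/a_t)] = 10170 m/s.
Δv₁ = v_p − v_c1 = 2465 m/s.
At r₂: circular v_c2 = √(μ/r₂) = 2968 m/s; transfer-apogee v_a = √[μ(2/r₂ − 1/a_t)] = 1509 m/s.
Δv₂ = v_c2 − v_a = 1460 m/s.
Total Δv = Δv₁ + Δv₂ = 3924 m/s = 3.924 km/s.

Δv_total ≈ 3.92 km/s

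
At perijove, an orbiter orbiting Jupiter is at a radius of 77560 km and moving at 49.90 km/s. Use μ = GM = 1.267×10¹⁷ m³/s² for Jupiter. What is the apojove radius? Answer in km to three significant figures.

apojove radius ≈ 2.49×10⁵ km

r_p = 7.756×10⁷ m.
Specific energy ε = v²/2 − μ/r = -3.886×10⁸ J/kg, so a = −μ/(2ε) = 1.630×10⁸ m.
The apsides satisfy r_p + r_a = 2a, so the apojove radius is 2a − r_p = 2.485×10⁸ m = 2.4851×10⁵ km.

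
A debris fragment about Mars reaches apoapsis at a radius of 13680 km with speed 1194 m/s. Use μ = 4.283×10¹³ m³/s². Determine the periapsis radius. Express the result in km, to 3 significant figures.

r_a = 1.368×10⁷ m.
Specific energy ε = v²/2 − μ/r = -2.418×10⁶ J/kg, so a = −μ/(2ε) = 8.856×10⁶ m.
The apsides satisfy r_p + r_a = 2a, so the periapsis radius is 2a − r_a = 4.033×10⁶ m = 4032.8 km.

periapsis radius ≈ 4030 km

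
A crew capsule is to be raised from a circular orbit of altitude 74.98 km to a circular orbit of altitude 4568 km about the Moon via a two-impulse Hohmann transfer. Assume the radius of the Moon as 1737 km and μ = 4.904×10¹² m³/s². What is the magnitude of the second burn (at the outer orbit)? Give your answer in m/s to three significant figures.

r₁ = 1737 + 74.98 = 1812.0 km = 1.8120×10⁶ m.
r₂ = 1737 + 4568 = 6305.0 km = 6.3050×10⁶ m.
Transfer ellipse a_t = (r₁ + r₂)/2 = 4.058×10⁶ m.
At r₁: circular v_c1 = √(μ/r₁) = 1645 m/s; transfer-perilune v_p = √[μ(2/r₁ − 1/a_t)] = 2050 m/s.
At r₂: circular v_c2 = √(μ/r₂) = 881.9 m/s; transfer-apolune v_a = √[μ(2/r₂ − 1/a_t)] = 589.3 m/s.
Δv₂ = v_c2 − v_a = 292.6 m/s.

Δv ≈ 293 m/s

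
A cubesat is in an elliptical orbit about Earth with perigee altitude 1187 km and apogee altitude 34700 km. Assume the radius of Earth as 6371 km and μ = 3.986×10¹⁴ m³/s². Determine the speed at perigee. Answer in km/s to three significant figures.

r_p = 6371 + 1187 = 7558.0 km = 7.5580×10⁶ m.
r_a = 6371 + 34700 = 41071 km = 4.1071×10⁷ m.
Semi-major axis a = (r_p + r_a)/2 = 24314 km = 2.431×10⁷ m.
Vis-viva: v² = μ(2/r − 1/a) = 3.986×10¹⁴ × (2.646×10⁻⁷ − 4.113×10⁻⁸) = 8.908×10⁷ m²/s².
v = 9438 m/s = 9.438 km/s.

v ≈ 9.44 km/s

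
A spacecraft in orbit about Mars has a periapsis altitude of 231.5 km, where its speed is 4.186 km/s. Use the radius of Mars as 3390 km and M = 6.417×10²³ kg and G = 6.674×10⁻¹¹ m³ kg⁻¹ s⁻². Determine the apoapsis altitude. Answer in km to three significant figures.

apoapsis altitude ≈ 6960 km

μ = GM = 6.674×10⁻¹¹ × 6.417×10²³ = 4.283×10¹³ m³/s².
r_p = 3390 + 231.5 = 3621.5 km = 3.622×10⁶ m.
Specific energy ε = v²/2 − μ/r = -3.064×10⁶ J/kg, so a = −μ/(2ε) = 6.988×10⁶ m.
The apsides satisfy r_p + r_a = 2a, so the apoapsis radius is 2a − r_p = 1.035×10⁷ m = 10354 km.
Apoapsis altitude = 10354 − 3390 = 6963.8 km.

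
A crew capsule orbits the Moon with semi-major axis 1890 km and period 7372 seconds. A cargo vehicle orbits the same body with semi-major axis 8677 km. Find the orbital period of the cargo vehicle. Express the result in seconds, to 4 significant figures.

Kepler's third law: T² ∝ a³, so T₂ = T₁ (a₂/a₁)^(3/2).
a₂/a₁ = 4.591, (a₂/a₁)^(3/2) = 9.837.
T₂ = 7372 × 9.837 = 72520 seconds.

T₂ ≈ 72520 seconds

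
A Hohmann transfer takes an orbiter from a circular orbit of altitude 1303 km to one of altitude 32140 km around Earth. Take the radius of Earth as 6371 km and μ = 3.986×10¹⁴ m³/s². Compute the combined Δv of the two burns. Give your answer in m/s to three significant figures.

Δv_total ≈ 3460 m/s

r₁ = 6371 + 1303 = 7674.0 km = 7.6740×10⁶ m.
r₂ = 6371 + 32140 = 38511 km = 3.8511×10⁷ m.
Transfer ellipse a_t = (r₁ + r₂)/2 = 2.309×10⁷ m.
At r₁: circular v_c1 = √(μ/r₁) = 7207 m/s; transfer-perigee v_p = √[μ(2/r₁ − 1/a_t)] = 9307 m/s.
Δv₁ = v_p − v_c1 = 2100 m/s.
At r₂: circular v_c2 = √(μ/r₂) = 3217 m/s; transfer-apogee v_a = √[μ(2/r₂ − 1/a_t)] = 1855 m/s.
Δv₂ = v_c2 − v_a = 1363 m/s.
Total Δv = Δv₁ + Δv₂ = 3463 m/s.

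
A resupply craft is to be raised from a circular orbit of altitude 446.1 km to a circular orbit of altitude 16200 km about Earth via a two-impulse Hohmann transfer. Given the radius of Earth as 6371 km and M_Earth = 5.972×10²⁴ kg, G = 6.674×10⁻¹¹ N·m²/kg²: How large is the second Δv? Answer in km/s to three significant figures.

μ = GM = 6.674×10⁻¹¹ × 5.972×10²⁴ = 3.986×10¹⁴ m³/s².
r₁ = 6371 + 446.1 = 6817.1 km = 6.8171×10⁶ m.
r₂ = 6371 + 16200 = 22571 km = 2.2571×10⁷ m.
Transfer ellipse a_t = (r₁ + r₂)/2 = 1.469×10⁷ m.
At r₁: circular v_c1 = √(μ/r₁) = 7646 m/s; transfer-perigee v_p = √[μ(2/r₁ − 1/a_t)] = 9477 m/s.
At r₂: circular v_c2 = √(μ/r₂) = 4202 m/s; transfer-apogee v_a = √[μ(2/r₂ − 1/a_t)] = 2862 m/s.
Δv₂ = v_c2 − v_a = 1340 m/s.
= 1.340 km/s.

Δv ≈ 1.34 km/s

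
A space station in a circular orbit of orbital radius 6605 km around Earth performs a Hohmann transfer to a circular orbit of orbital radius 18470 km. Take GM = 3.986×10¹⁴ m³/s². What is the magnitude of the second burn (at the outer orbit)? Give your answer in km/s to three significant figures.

r₁ = 6605 km = 6.605×10⁶ m.
r₂ = 18470 km = 1.847×10⁷ m.
Transfer ellipse a_t = (r₁ + r₂)/2 = 1.254×10⁷ m.
At r₁: circular v_c1 = √(μ/r₁) = 7768 m/s; transfer-perigee v_p = √[μ(2/r₁ − 1/a_t)] = 9429 m/s.
At r₂: circular v_c2 = √(μ/r₂) = 4646 m/s; transfer-apogee v_a = √[μ(2/r₂ − 1/a_t)] = 3372 m/s.
Δv₂ = v_c2 − v_a = 1274 m/s.
= 1.274 km/s.

Δv ≈ 1.27 km/s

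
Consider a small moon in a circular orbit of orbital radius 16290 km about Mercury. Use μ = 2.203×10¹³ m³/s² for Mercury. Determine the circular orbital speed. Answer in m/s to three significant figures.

v ≈ 1160 m/s

r = 16290 km = 1.629×10⁷ m.
For a circular orbit v = √(μ/r) = √(2.203×10¹³ / 1.629×10⁷) = √(1.352×10⁶) = 1163 m/s.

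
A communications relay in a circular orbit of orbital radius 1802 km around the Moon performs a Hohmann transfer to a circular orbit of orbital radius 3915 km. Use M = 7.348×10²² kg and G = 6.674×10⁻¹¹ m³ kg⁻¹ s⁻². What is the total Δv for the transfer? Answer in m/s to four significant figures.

Δv_total ≈ 511.5 m/s

μ = GM = 6.674×10⁻¹¹ × 7.348×10²² = 4.904×10¹² m³/s².
r₁ = 1802 km = 1.802×10⁶ m.
r₂ = 3915 km = 3.915×10⁶ m.
Transfer ellipse a_t = (r₁ + r₂)/2 = 2.858×10⁶ m.
At r₁: circular v_c1 = √(μ/r₁) = 1650 m/s; transfer-perilune v_p = √[μ(2/r₁ − 1/a_t)] = 1931 m/s.
Δv₁ = v_p − v_c1 = 280.9 m/s.
At r₂: circular v_c2 = √(μ/r₂) = 1119 m/s; transfer-apolune v_a = √[μ(2/r₂ − 1/a_t)] = 888.6 m/s.
Δv₂ = v_c2 − v_a = 230.6 m/s.
Total Δv = Δv₁ + Δv₂ = 511.5 m/s.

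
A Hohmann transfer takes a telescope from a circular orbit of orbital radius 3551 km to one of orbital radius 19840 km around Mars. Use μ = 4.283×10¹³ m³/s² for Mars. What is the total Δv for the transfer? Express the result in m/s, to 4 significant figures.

r₁ = 3551 km = 3.551×10⁶ m.
r₂ = 19840 km = 1.984×10⁷ m.
Transfer ellipse a_t = (r₁ + r₂)/2 = 1.170×10⁷ m.
At r₁: circular v_c1 = √(μ/r₁) = 3473 m/s; transfer-periapsis v_p = √[μ(2/r₁ − 1/a_t)] = 4523 m/s.
Δv₁ = v_p − v_c1 = 1050 m/s.
At r₂: circular v_c2 = √(μ/r₂) = 1469 m/s; transfer-apoapsis v_a = √[μ(2/r₂ − 1/a_t)] = 809.6 m/s.
Δv₂ = v_c2 − v_a = 659.7 m/s.
Total Δv = Δv₁ + Δv₂ = 1710 m/s.

Δv_total ≈ 1710 m/s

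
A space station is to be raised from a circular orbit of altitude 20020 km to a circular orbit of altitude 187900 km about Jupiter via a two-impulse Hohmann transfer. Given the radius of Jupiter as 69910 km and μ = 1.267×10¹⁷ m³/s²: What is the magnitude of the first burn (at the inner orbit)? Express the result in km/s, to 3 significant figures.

r₁ = 69910 + 20020 = 89930 km = 8.9930×10⁷ m.
r₂ = 69910 + 187900 = 257810 km = 2.5781×10⁸ m.
Transfer ellipse a_t = (r₁ + r₂)/2 = 1.739×10⁸ m.
At r₁: circular v_c1 = √(μ/r₁) = 37530 m/s; transfer-perijove v_p = √[μ(2/r₁ − 1/a_t)] = 45710 m/s.
Δv₁ = v_p − v_c1 = 8171 m/s.
= 8.171 km/s.

Δv ≈ 8.17 km/s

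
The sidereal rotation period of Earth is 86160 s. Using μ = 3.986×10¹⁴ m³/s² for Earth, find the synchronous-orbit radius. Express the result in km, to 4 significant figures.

r_sync ≈ 42160 km

A synchronous orbit has period T, so by Kepler's third law a = (μT²/4π²)^(1/3).
μT²/4π² = 3.986×10¹⁴ × (8.616×10⁴)² / 39.48 = 7.495×10²² m³.
a = 4.216×10⁷ m = 42163 km.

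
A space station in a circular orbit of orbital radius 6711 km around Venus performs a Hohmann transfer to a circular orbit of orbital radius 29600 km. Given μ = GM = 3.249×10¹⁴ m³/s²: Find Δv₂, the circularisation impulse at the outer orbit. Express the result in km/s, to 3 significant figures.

Δv ≈ 1.30 km/s

r₁ = 6711 km = 6.711×10⁶ m.
r₂ = 29600 km = 2.960×10⁷ m.
Transfer ellipse a_t = (r₁ + r₂)/2 = 1.816×10⁷ m.
At r₁: circular v_c1 = √(μ/r₁) = 6958 m/s; transfer-periapsis v_p = √[μ(2/r₁ − 1/a_t)] = 8884 m/s.
At r₂: circular v_c2 = √(μ/r₂) = 3313 m/s; transfer-apoapsis v_a = √[μ(2/r₂ − 1/a_t)] = 2014 m/s.
Δv₂ = v_c2 − v_a = 1299 m/s.
= 1.299 km/s.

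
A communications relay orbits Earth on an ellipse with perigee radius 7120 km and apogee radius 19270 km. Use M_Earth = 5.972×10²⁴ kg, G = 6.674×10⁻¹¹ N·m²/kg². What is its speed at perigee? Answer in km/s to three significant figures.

μ = GM = 6.674×10⁻¹¹ × 5.972×10²⁴ = 3.986×10¹⁴ m³/s².
Semi-major axis a = (r_p + r_a)/2 = 13195 km = 1.320×10⁷ m.
Vis-viva: v² = μ(2/r − 1/a) = 3.986×10¹⁴ × (2.809×10⁻⁷ − 7.579×10⁻⁸) = 8.175×10⁷ m²/s².
v = 9042 m/s = 9.042 km/s.

v ≈ 9.04 km/s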